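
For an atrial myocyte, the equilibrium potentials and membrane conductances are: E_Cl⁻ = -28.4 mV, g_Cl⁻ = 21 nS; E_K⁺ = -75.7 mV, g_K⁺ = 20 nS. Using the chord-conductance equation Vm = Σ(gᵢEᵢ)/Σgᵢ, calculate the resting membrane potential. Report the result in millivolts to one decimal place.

-51.5 mV

Σ gᵢEᵢ = 21·(-28.4) + 20·(-75.7) = -2110.40
Σ gᵢ = 21 + 20 = 41
Vm = -2110.40 / 41 = -51.47 mV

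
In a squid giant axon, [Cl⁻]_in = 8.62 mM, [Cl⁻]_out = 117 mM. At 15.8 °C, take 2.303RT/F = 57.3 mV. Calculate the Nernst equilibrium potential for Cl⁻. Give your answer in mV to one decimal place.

-64.9 mV

E = (57.3/z) · log₁₀([Cl⁻]_out/[Cl⁻]_in) with z = -1.
For an anion, dividing by z = -1 reverses the sign.
= (57.3/-1) · log₁₀(117/8.62) = -57.30 · log₁₀(13.57)
= -57.30 · (1.1327) = -64.90 mV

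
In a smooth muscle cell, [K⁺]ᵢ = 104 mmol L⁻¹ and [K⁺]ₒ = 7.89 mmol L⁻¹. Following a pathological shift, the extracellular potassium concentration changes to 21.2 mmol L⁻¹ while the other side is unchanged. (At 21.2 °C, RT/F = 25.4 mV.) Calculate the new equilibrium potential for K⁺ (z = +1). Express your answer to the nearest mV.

-40 mV

After the shift: [K⁺]_out = 21.2, [K⁺]_in = 104 mmol L⁻¹.
E_new = (25.4/1)·ln(21.2/104) = 25.40 · (-1.5904) = -40.40 mV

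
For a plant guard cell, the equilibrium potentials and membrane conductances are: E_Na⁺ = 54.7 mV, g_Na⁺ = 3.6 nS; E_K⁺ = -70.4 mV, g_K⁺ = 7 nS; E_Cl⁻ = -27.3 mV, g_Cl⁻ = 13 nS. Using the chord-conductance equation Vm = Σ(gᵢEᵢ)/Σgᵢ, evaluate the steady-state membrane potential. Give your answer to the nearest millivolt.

-28 mV

Σ gᵢEᵢ = 3.6·(54.7) + 7·(-70.4) + 13·(-27.3) = -650.78
Σ gᵢ = 3.6 + 7 + 13 = 23.6
Vm = -650.78 / 23.6 = -27.58 mV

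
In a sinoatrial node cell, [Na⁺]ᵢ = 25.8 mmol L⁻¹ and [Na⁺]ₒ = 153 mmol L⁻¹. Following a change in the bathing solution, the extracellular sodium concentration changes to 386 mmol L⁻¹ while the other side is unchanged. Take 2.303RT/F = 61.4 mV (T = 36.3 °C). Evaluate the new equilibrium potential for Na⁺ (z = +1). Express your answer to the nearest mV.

72 mV

After the shift: [Na⁺]_out = 386, [Na⁺]_in = 25.8 mmol L⁻¹.
E_new = (61.4/1)·log₁₀(386/25.8) = 61.40 · (1.1750) = 72.14 mV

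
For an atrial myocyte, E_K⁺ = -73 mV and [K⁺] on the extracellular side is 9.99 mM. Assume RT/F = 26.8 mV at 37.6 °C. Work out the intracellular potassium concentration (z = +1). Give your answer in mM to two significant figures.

Nernst: E = (26.8/1) · ln([out]/[in]), so ln([out]/[in]) = -73.0 × 1 / 26.8 = -2.7239.
[out]/[in] = e^(-2.7239) = 0.06562.
[in] = 9.99 / 0.06562 = 152.2 mM.

150 mM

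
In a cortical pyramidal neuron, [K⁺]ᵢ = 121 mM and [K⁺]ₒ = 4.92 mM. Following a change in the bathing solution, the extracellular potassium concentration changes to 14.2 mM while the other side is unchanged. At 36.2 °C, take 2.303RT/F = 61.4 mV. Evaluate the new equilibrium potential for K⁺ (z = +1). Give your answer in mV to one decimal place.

After the shift: [K⁺]_out = 14.2, [K⁺]_in = 121 mM.
E_new = (61.4/1)·log₁₀(14.2/121) = 61.40 · (-0.9305) = -57.13 mV

-57.1 mV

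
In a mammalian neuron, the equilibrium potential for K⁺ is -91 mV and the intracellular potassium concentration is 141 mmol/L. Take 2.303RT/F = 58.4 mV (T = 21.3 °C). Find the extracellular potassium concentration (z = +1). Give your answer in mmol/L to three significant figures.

Nernst: E = (58.4/1) · log₁₀([out]/[in]), so log₁₀([out]/[in]) = -91.0 × 1 / 58.4 = -1.5582.
[out]/[in] = 10^(-1.5582) = 0.02766.
[out] = 0.02766 × 141 = 3.899 mmol/L.

3.90 mmol/L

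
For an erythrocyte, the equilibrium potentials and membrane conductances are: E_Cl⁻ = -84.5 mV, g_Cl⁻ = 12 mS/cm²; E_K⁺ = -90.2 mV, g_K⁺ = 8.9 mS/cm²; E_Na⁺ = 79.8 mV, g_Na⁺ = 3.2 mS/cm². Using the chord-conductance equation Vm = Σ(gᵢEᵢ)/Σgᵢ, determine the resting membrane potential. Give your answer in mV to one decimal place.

Σ gᵢEᵢ = 12·(-84.5) + 8.9·(-90.2) + 3.2·(79.8) = -1561.42
Σ gᵢ = 12 + 8.9 + 3.2 = 24.1
Vm = -1561.42 / 24.1 = -64.79 mV

-64.8 mV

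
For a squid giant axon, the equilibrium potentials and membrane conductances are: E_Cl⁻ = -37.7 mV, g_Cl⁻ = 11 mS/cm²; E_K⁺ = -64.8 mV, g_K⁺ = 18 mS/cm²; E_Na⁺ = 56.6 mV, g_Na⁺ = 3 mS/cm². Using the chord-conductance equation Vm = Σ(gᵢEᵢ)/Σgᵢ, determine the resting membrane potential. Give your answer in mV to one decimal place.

Σ gᵢEᵢ = 11·(-37.7) + 18·(-64.8) + 3·(56.6) = -1411.30
Σ gᵢ = 11 + 18 + 3 = 32
Vm = -1411.30 / 32 = -44.10 mV

-44.1 mV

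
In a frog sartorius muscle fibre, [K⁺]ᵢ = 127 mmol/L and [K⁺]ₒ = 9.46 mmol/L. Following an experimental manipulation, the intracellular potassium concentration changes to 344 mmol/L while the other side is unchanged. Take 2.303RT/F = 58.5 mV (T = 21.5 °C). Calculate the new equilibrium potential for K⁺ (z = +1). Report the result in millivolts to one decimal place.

After the shift: [K⁺]_out = 9.46, [K⁺]_in = 344 mmol/L.
E_new = (58.5/1)·log₁₀(9.46/344) = 58.50 · (-1.5607) = -91.30 mV

-91.3 mV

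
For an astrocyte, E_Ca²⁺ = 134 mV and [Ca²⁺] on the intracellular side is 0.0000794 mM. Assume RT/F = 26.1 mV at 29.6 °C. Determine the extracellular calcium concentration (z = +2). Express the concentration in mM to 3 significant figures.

Nernst: E = (26.1/2) · ln([out]/[in]), so ln([out]/[in]) = 134.0 × 2 / 26.1 = 10.2682.
[out]/[in] = e^(10.2682) = 2.88e+04.
[out] = 2.88e+04 × 0.0000794 = 2.287 mM.

2.29 mM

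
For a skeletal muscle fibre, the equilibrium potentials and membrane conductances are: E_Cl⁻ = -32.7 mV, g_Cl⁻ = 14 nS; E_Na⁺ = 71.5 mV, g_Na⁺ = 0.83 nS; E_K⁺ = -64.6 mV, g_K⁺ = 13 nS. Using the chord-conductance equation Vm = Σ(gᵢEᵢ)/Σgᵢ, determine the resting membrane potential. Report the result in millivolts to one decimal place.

-44.5 mV

Σ gᵢEᵢ = 14·(-32.7) + 0.83·(71.5) + 13·(-64.6) = -1238.26
Σ gᵢ = 14 + 0.83 + 13 = 27.83
Vm = -1238.26 / 27.83 = -44.49 mV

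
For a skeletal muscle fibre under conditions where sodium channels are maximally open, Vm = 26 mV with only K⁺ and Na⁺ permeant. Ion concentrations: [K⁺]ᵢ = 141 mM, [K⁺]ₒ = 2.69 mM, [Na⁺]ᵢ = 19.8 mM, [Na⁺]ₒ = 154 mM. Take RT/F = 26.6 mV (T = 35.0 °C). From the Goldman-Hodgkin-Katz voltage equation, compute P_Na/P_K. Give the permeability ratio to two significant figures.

3.7

Let α = P_Na/P_K. GHK: Vm = 26.6·ln[(Kₒ + α·Naₒ)/(Kᵢ + α·Naᵢ)].
e^(Vm/26.6) = e^(26.0/26.6) = 2.6577
So 2.6577·(Kᵢ + α·Naᵢ) = Kₒ + α·Naₒ → α = (2.6577·141.0 − 2.69) / (154.0 − 2.6577·19.8)
α = (374.7 − 2.69) / (154.0 − 52.62) = 372/101.4 = 3.67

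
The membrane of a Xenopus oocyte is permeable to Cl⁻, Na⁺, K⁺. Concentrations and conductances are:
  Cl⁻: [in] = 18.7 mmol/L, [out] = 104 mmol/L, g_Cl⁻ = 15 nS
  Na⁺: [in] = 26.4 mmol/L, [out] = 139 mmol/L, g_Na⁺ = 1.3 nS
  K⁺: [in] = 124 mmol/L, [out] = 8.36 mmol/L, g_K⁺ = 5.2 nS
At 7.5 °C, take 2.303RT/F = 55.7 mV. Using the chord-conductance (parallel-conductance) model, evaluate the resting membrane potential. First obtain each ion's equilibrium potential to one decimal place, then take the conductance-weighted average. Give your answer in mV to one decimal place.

E_Cl⁻ = (55.7/-1)·log₁₀(104/18.7) = -41.5 mV
E_Na⁺ = (55.7/1)·log₁₀(139/26.4) = 40.2 mV
E_K⁺ = (55.7/1)·log₁₀(8.36/124) = -65.2 mV
Vm = (Σ gᵢEᵢ)/(Σ gᵢ) = (15·-41.5 + 1.3·40.2 + 5.2·-65.2) / (15 + 1.3 + 5.2)
= -909.28 / 21.5 = -42.29 mV

-42.3 mV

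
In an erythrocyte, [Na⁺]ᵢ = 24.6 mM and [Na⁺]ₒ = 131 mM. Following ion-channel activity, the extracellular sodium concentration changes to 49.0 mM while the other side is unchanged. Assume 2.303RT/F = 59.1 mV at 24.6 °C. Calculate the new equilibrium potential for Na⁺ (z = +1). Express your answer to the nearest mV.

18 mV

After the shift: [Na⁺]_out = 49.0, [Na⁺]_in = 24.6 mM.
E_new = (59.1/1)·log₁₀(49.0/24.6) = 59.10 · (0.2993) = 17.69 mV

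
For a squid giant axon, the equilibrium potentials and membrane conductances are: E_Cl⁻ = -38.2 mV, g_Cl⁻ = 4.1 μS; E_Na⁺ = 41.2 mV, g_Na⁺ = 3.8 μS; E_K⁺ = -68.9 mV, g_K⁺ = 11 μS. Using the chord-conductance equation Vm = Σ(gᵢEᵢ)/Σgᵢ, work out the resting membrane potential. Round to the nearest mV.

Σ gᵢEᵢ = 4.1·(-38.2) + 3.8·(41.2) + 11·(-68.9) = -757.96
Σ gᵢ = 4.1 + 3.8 + 11 = 18.9
Vm = -757.96 / 18.9 = -40.10 mV

-40 mV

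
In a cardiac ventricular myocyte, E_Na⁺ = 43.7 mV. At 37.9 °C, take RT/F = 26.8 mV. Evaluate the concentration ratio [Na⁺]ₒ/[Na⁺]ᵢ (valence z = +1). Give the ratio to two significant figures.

5.1

ln([out]/[in]) = E·z/(26.8) = 43.7 × 1 / 26.8 = 1.6306
[out]/[in] = e^(1.6306) = 5.107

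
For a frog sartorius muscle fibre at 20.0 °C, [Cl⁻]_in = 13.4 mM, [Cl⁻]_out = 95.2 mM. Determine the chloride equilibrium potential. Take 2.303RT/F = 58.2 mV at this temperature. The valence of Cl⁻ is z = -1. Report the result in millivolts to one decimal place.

-49.6 mV

E = (58.2/z) · log₁₀([Cl⁻]_out/[Cl⁻]_in) with z = -1.
For an anion, dividing by z = -1 reverses the sign.
= (58.2/-1) · log₁₀(95.2/13.4) = -58.20 · log₁₀(7.104)
= -58.20 · (0.8515) = -49.56 mV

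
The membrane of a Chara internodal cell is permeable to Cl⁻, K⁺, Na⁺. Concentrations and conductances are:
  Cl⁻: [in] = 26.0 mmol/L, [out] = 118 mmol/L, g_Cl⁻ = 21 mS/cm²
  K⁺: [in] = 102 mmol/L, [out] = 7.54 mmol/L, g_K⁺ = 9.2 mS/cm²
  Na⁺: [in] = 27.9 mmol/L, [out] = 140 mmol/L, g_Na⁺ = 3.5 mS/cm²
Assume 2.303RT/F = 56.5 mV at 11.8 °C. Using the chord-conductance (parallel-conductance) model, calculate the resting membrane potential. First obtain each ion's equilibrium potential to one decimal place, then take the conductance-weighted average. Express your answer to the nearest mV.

E_Cl⁻ = (56.5/-1)·log₁₀(118/26.0) = -37.1 mV
E_K⁺ = (56.5/1)·log₁₀(7.54/102) = -63.9 mV
E_Na⁺ = (56.5/1)·log₁₀(140/27.9) = 39.6 mV
Vm = (Σ gᵢEᵢ)/(Σ gᵢ) = (21·-37.1 + 9.2·-63.9 + 3.5·39.6) / (21 + 9.2 + 3.5)
= -1228.38 / 33.7 = -36.45 mV

-36 mV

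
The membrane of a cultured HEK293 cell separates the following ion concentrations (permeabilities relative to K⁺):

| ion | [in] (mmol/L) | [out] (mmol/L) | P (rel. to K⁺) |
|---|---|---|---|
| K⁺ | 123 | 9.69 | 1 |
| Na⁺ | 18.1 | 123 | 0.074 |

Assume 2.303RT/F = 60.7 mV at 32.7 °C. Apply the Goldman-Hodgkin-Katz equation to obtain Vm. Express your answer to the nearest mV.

-50 mV

Vm = 60.7 · log₁₀[(Σ P·[cation]ₒ + Σ P·[anion]ᵢ) / (Σ P·[cation]ᵢ + Σ P·[anion]ₒ)]
Numerator = 1×9.69 + 0.074×123 = 18.79
Denominator = 1×123 + 0.074×18.1 = 124.3
Vm = 60.7 · log₁₀(0.15113) = 60.7 × (-0.8206) = -49.81 mV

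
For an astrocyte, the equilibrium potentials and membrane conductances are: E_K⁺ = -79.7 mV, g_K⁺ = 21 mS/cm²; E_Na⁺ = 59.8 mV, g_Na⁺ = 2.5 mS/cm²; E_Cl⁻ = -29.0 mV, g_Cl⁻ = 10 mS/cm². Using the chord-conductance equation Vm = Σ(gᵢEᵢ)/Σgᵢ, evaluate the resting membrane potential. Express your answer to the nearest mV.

-54 mV

Σ gᵢEᵢ = 21·(-79.7) + 2.5·(59.8) + 10·(-29.0) = -1814.20
Σ gᵢ = 21 + 2.5 + 10 = 33.5
Vm = -1814.20 / 33.5 = -54.16 mV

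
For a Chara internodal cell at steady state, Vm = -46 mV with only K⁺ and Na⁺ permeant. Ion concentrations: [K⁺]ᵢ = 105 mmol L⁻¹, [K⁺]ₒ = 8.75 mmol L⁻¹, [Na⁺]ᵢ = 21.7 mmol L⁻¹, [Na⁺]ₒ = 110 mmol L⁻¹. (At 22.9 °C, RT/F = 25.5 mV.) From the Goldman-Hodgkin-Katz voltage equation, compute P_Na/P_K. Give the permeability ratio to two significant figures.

0.080

Let α = P_Na/P_K. GHK: Vm = 25.5·ln[(Kₒ + α·Naₒ)/(Kᵢ + α·Naᵢ)].
e^(Vm/25.5) = e^(-46.0/25.5) = 0.16465
So 0.16465·(Kᵢ + α·Naᵢ) = Kₒ + α·Naₒ → α = (0.16465·105.0 − 8.75) / (110.0 − 0.16465·21.7)
α = (17.29 − 8.75) / (110.0 − 3.573) = 8.538/106.4 = 0.08023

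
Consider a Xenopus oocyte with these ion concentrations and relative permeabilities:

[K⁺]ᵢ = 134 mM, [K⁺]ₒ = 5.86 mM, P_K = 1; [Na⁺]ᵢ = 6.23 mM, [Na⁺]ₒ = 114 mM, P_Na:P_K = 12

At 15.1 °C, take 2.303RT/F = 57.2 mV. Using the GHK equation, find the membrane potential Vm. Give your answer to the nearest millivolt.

Vm = 57.2 · log₁₀[(Σ P·[cation]ₒ + Σ P·[anion]ᵢ) / (Σ P·[cation]ᵢ + Σ P·[anion]ₒ)]
Numerator = 1×5.86 + 12×114 = 1374
Denominator = 1×134 + 12×6.23 = 208.8
Vm = 57.2 · log₁₀(6.5811) = 57.2 × (0.8183) = 46.81 mV

47 mV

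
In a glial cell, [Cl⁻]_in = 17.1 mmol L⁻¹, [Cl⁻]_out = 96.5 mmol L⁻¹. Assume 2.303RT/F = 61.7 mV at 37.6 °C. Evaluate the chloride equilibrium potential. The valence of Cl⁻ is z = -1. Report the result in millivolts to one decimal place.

-46.4 mV

E = (61.7/z) · log₁₀([Cl⁻]_out/[Cl⁻]_in) with z = -1.
For an anion, dividing by z = -1 reverses the sign.
= (61.7/-1) · log₁₀(96.5/17.1) = -61.70 · log₁₀(5.643)
= -61.70 · (0.7515) = -46.37 mV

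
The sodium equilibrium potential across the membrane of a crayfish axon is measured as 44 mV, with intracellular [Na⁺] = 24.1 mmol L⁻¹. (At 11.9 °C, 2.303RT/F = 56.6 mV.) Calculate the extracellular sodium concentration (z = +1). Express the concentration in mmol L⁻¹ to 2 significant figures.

Nernst: E = (56.6/1) · log₁₀([out]/[in]), so log₁₀([out]/[in]) = 44.0 × 1 / 56.6 = 0.7774.
[out]/[in] = 10^(0.7774) = 5.989.
[out] = 5.989 × 24.1 = 144.3 mmol L⁻¹.

140 mmol L⁻¹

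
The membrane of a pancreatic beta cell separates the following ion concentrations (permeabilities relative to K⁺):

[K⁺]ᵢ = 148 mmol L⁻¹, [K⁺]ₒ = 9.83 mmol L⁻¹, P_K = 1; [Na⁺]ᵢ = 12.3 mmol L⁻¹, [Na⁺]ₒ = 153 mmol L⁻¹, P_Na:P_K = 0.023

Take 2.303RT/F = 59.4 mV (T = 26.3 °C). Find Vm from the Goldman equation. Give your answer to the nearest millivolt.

-62 mV

Vm = 59.4 · log₁₀[(Σ P·[cation]ₒ + Σ P·[anion]ᵢ) / (Σ P·[cation]ᵢ + Σ P·[anion]ₒ)]
Numerator = 1×9.83 + 0.023×153 = 13.35
Denominator = 1×148 + 0.023×12.3 = 148.3
Vm = 59.4 · log₁₀(0.090024) = 59.4 × (-1.0456) = -62.11 mV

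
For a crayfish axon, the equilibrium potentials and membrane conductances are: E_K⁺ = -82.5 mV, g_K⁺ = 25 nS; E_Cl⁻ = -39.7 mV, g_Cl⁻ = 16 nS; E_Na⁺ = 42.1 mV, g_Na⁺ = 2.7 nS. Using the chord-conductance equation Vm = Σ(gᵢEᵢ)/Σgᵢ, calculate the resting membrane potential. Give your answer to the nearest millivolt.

Σ gᵢEᵢ = 25·(-82.5) + 16·(-39.7) + 2.7·(42.1) = -2584.03
Σ gᵢ = 25 + 16 + 2.7 = 43.7
Vm = -2584.03 / 43.7 = -59.13 mV

-59 mV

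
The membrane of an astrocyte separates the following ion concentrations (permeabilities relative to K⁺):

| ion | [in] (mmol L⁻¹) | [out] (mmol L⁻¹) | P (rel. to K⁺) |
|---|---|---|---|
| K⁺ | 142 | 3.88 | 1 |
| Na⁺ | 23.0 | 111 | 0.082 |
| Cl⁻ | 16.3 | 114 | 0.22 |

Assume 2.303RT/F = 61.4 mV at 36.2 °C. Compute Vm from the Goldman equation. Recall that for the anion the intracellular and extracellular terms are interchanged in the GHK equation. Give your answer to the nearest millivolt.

Vm = 61.4 · log₁₀[(Σ P·[cation]ₒ + Σ P·[anion]ᵢ) / (Σ P·[cation]ᵢ + Σ P·[anion]ₒ)]
Numerator = 1×3.88 + 0.082×111 + 0.22×16.3 = 16.57
Denominator = 1×142 + 0.082×23.0 + 0.22×114 = 169
Vm = 61.4 · log₁₀(0.098055) = 61.4 × (-1.0085) = -61.92 mV

-62 mV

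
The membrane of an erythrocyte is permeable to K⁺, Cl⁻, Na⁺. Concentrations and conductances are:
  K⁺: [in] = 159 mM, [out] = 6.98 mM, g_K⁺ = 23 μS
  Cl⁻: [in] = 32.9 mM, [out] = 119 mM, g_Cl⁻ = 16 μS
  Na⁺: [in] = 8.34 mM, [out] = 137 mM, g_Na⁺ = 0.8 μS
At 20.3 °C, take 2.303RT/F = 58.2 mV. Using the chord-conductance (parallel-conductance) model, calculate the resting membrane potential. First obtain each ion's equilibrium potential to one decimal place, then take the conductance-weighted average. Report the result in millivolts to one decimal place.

-57.3 mV

E_K⁺ = (58.2/1)·log₁₀(6.98/159) = -79.0 mV
E_Cl⁻ = (58.2/-1)·log₁₀(119/32.9) = -32.5 mV
E_Na⁺ = (58.2/1)·log₁₀(137/8.34) = 70.7 mV
Vm = (Σ gᵢEᵢ)/(Σ gᵢ) = (23·-79.0 + 16·-32.5 + 0.8·70.7) / (23 + 16 + 0.8)
= -2280.44 / 39.8 = -57.30 mV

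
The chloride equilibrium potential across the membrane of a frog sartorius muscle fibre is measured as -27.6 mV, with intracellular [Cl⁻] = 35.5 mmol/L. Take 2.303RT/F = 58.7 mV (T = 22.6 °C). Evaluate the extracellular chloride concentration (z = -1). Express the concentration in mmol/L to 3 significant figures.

Nernst: E = (58.7/-1) · log₁₀([out]/[in]), so log₁₀([out]/[in]) = -27.6 × -1 / 58.7 = 0.4702.
[out]/[in] = 10^(0.4702) = 2.952.
[out] = 2.952 × 35.5 = 104.8 mmol/L.

105 mmol/L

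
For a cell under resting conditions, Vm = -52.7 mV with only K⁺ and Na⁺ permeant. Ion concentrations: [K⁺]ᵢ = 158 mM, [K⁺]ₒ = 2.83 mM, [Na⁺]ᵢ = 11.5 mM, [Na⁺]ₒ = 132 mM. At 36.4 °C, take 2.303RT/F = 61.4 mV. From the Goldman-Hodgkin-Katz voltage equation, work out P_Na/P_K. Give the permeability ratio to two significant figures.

0.15

Let α = P_Na/P_K. GHK: Vm = 61.4·log₁₀[(Kₒ + α·Naₒ)/(Kᵢ + α·Naᵢ)].
10^(Vm/61.4) = 10^(-52.7/61.4) = 0.13858
So 0.13858·(Kᵢ + α·Naᵢ) = Kₒ + α·Naₒ → α = (0.13858·158.0 − 2.83) / (132.0 − 0.13858·11.5)
α = (21.9 − 2.83) / (132.0 − 1.594) = 19.07/130.4 = 0.1462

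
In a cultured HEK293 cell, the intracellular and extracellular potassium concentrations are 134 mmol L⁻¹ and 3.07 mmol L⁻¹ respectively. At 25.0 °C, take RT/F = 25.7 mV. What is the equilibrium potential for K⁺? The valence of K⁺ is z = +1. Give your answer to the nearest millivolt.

E = (25.7/z) · ln([K⁺]_out/[K⁺]_in) with z = +1.
= (25.7/1) · ln(3.07/134) = 25.70 · ln(0.02291)
= 25.70 · (-3.7762) = -97.05 mV

-97 mV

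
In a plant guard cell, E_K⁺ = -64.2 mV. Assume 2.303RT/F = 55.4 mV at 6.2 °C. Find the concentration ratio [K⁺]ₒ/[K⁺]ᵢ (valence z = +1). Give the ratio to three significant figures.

0.0694

log₁₀([out]/[in]) = E·z/(55.4) = -64.2 × 1 / 55.4 = -1.1588
[out]/[in] = 10^(-1.1588) = 0.06937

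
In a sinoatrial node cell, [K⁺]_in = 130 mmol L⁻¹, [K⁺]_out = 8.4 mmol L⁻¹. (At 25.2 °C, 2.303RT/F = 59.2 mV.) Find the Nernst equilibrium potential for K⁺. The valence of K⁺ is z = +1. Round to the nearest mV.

E = (59.2/z) · log₁₀([K⁺]_out/[K⁺]_in) with z = +1.
= (59.2/1) · log₁₀(8.4/130) = 59.20 · log₁₀(0.06462)
= 59.20 · (-1.1897) = -70.43 mV

-70 mV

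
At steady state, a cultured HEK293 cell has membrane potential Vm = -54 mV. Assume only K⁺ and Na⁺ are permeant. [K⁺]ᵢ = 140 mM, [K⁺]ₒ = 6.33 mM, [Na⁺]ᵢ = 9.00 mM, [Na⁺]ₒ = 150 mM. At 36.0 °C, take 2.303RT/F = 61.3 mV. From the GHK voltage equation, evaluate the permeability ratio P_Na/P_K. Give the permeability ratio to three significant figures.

Let α = P_Na/P_K. GHK: Vm = 61.3·log₁₀[(Kₒ + α·Naₒ)/(Kᵢ + α·Naᵢ)].
10^(Vm/61.3) = 10^(-54.0/61.3) = 0.13155
So 0.13155·(Kᵢ + α·Naᵢ) = Kₒ + α·Naₒ → α = (0.13155·140.0 − 6.33) / (150.0 − 0.13155·9.0)
α = (18.42 − 6.33) / (150.0 − 1.184) = 12.09/148.8 = 0.08122

0.0812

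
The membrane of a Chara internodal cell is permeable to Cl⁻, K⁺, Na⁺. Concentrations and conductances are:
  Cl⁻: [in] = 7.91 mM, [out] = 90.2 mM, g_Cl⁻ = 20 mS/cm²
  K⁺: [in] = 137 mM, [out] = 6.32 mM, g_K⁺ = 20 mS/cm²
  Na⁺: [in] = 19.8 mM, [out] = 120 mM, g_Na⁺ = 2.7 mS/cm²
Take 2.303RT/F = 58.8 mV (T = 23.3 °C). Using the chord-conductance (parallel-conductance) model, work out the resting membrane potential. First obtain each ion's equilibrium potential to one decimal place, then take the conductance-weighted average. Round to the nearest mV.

-63 mV

E_Cl⁻ = (58.8/-1)·log₁₀(90.2/7.91) = -62.2 mV
E_K⁺ = (58.8/1)·log₁₀(6.32/137) = -78.6 mV
E_Na⁺ = (58.8/1)·log₁₀(120/19.8) = 46.0 mV
Vm = (Σ gᵢEᵢ)/(Σ gᵢ) = (20·-62.2 + 20·-78.6 + 2.7·46.0) / (20 + 20 + 2.7)
= -2691.80 / 42.7 = -63.04 mV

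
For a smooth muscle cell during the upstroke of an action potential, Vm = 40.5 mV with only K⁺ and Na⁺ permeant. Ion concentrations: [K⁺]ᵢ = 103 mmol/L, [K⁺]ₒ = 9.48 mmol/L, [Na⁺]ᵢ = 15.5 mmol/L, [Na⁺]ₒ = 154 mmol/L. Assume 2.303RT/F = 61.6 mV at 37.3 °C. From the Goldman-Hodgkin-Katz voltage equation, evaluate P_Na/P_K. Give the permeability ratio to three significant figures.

Let α = P_Na/P_K. GHK: Vm = 61.6·log₁₀[(Kₒ + α·Naₒ)/(Kᵢ + α·Naᵢ)].
10^(Vm/61.6) = 10^(40.5/61.6) = 4.5443
So 4.5443·(Kᵢ + α·Naᵢ) = Kₒ + α·Naₒ → α = (4.5443·103.0 − 9.48) / (154.0 − 4.5443·15.5)
α = (468.1 − 9.48) / (154.0 − 70.44) = 458.6/83.56 = 5.488

5.49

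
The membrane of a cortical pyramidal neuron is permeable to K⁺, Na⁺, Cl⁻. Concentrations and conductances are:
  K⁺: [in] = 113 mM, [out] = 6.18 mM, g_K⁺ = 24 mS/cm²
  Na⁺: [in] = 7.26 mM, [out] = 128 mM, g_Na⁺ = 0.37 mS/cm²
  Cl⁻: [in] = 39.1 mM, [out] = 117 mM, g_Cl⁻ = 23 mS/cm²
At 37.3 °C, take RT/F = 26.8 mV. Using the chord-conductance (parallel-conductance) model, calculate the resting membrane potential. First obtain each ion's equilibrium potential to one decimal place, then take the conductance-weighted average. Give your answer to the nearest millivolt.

-53 mV

E_K⁺ = (26.8/1)·ln(6.18/113) = -77.9 mV
E_Na⁺ = (26.8/1)·ln(128/7.26) = 76.9 mV
E_Cl⁻ = (26.8/-1)·ln(117/39.1) = -29.4 mV
Vm = (Σ gᵢEᵢ)/(Σ gᵢ) = (24·-77.9 + 0.37·76.9 + 23·-29.4) / (24 + 0.37 + 23)
= -2517.35 / 47.37 = -53.14 mV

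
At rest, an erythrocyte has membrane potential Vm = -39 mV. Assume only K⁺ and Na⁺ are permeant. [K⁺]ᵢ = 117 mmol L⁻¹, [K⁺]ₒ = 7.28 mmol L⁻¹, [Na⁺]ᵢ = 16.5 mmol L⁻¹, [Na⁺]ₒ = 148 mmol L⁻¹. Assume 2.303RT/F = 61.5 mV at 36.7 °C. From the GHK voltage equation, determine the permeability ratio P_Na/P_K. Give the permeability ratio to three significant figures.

Let α = P_Na/P_K. GHK: Vm = 61.5·log₁₀[(Kₒ + α·Naₒ)/(Kᵢ + α·Naᵢ)].
10^(Vm/61.5) = 10^(-39.0/61.5) = 0.2322
So 0.2322·(Kᵢ + α·Naᵢ) = Kₒ + α·Naₒ → α = (0.2322·117.0 − 7.28) / (148.0 − 0.2322·16.5)
α = (27.17 − 7.28) / (148.0 − 3.831) = 19.89/144.2 = 0.1379

0.138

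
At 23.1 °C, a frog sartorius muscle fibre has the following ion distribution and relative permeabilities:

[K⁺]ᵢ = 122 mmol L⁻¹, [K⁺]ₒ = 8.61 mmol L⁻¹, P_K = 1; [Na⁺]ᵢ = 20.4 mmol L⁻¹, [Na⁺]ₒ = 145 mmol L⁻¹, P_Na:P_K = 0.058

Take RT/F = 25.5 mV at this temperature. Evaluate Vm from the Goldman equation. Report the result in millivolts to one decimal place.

Vm = 25.5 · ln[(Σ P·[cation]ₒ + Σ P·[anion]ᵢ) / (Σ P·[cation]ᵢ + Σ P·[anion]ₒ)]
Numerator = 1×8.61 + 0.058×145 = 17.02
Denominator = 1×122 + 0.058×20.4 = 123.2
Vm = 25.5 · ln(0.13817) = 25.5 × (-1.9793) = -50.47 mV

-50.5 mV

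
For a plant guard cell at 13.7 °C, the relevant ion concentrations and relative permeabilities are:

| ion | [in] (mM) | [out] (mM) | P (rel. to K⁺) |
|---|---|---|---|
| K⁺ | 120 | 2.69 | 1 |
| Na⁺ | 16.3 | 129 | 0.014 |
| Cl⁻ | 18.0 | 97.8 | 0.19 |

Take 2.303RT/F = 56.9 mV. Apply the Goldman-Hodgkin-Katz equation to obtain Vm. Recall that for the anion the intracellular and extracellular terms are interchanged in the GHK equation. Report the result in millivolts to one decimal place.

-70.8 mV

Vm = 56.9 · log₁₀[(Σ P·[cation]ₒ + Σ P·[anion]ᵢ) / (Σ P·[cation]ᵢ + Σ P·[anion]ₒ)]
Numerator = 1×2.69 + 0.014×129 + 0.19×18.0 = 7.916
Denominator = 1×120 + 0.014×16.3 + 0.19×97.8 = 138.8
Vm = 56.9 · log₁₀(0.057028) = 56.9 × (-1.2439) = -70.78 mV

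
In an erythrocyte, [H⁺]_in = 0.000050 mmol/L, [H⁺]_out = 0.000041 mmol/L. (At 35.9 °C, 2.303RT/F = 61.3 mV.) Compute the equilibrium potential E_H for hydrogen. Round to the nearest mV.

-5 mV

E = (61.3/z) · log₁₀([H⁺]_out/[H⁺]_in) with z = +1.
= (61.3/1) · log₁₀(0.000041/0.000050) = 61.30 · log₁₀(0.82)
= 61.30 · (-0.0862) = -5.28 mV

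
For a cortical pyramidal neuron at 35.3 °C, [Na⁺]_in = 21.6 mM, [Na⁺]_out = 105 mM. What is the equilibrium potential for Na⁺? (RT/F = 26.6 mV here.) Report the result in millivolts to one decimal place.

E = (26.6/z) · ln([Na⁺]_out/[Na⁺]_in) with z = +1.
= (26.6/1) · ln(105/21.6) = 26.60 · ln(4.861)
= 26.60 · (1.5813) = 42.06 mV

42.1 mV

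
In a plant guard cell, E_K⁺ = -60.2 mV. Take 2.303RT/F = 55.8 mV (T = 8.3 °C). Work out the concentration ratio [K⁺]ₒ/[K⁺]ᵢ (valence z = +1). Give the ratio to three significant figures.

log₁₀([out]/[in]) = E·z/(55.8) = -60.2 × 1 / 55.8 = -1.0789
[out]/[in] = 10^(-1.0789) = 0.0834

0.0834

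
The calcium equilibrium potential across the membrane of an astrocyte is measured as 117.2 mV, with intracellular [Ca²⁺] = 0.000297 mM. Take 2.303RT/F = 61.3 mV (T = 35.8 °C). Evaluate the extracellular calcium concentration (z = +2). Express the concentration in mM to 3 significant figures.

Nernst: E = (61.3/2) · log₁₀([out]/[in]), so log₁₀([out]/[in]) = 117.2 × 2 / 61.3 = 3.8238.
[out]/[in] = 10^(3.8238) = 6665.
[out] = 6665 × 0.000297 = 1.98 mM.

1.98 mM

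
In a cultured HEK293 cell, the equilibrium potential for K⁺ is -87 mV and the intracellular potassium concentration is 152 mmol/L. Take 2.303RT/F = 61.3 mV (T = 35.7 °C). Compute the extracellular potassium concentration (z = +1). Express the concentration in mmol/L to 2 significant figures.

5.8 mmol/L

Nernst: E = (61.3/1) · log₁₀([out]/[in]), so log₁₀([out]/[in]) = -87.0 × 1 / 61.3 = -1.4192.
[out]/[in] = 10^(-1.4192) = 0.03808.
[out] = 0.03808 × 152 = 5.789 mmol/L.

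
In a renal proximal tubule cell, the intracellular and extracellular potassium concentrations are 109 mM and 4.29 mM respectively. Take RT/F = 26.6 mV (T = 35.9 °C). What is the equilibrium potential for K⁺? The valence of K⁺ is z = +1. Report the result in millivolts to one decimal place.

E = (26.6/z) · ln([K⁺]_out/[K⁺]_in) with z = +1.
= (26.6/1) · ln(4.29/109) = 26.60 · ln(0.03936)
= 26.60 · (-3.2351) = -86.05 mV

-86.1 mV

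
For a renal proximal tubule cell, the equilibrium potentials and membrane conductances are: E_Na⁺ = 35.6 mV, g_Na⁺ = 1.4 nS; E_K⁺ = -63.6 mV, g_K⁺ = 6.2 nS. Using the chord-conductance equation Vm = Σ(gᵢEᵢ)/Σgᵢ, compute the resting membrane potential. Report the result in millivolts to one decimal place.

-45.3 mV

Σ gᵢEᵢ = 1.4·(35.6) + 6.2·(-63.6) = -344.48
Σ gᵢ = 1.4 + 6.2 = 7.6
Vm = -344.48 / 7.6 = -45.33 mV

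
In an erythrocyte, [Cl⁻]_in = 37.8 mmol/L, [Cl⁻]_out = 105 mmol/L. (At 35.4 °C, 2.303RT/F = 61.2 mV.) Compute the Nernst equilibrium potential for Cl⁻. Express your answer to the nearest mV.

E = (61.2/z) · log₁₀([Cl⁻]_out/[Cl⁻]_in) with z = -1.
For an anion, dividing by z = -1 reverses the sign.
= (61.2/-1) · log₁₀(105/37.8) = -61.20 · log₁₀(2.778)
= -61.20 · (0.4437) = -27.15 mV

-27 mV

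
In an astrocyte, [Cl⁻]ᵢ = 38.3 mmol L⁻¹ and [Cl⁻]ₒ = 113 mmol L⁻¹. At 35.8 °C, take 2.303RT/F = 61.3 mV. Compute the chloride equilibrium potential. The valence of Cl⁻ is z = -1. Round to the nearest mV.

-29 mV

E = (61.3/z) · log₁₀([Cl⁻]_out/[Cl⁻]_in) with z = -1.
For an anion, dividing by z = -1 reverses the sign.
= (61.3/-1) · log₁₀(113/38.3) = -61.30 · log₁₀(2.95)
= -61.30 · (0.4699) = -28.80 mV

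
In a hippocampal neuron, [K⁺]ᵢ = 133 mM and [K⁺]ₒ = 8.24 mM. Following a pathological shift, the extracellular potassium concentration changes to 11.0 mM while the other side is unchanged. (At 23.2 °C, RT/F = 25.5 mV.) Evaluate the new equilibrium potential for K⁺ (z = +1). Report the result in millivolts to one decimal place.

-63.6 mV

After the shift: [K⁺]_out = 11.0, [K⁺]_in = 133 mM.
E_new = (25.5/1)·ln(11.0/133) = 25.50 · (-2.4925) = -63.56 mV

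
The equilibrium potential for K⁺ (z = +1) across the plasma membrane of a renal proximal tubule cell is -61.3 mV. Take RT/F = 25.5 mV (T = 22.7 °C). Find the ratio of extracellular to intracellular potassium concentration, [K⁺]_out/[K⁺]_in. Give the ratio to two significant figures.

0.090

ln([out]/[in]) = E·z/(25.5) = -61.3 × 1 / 25.5 = -2.4039
[out]/[in] = e^(-2.4039) = 0.09036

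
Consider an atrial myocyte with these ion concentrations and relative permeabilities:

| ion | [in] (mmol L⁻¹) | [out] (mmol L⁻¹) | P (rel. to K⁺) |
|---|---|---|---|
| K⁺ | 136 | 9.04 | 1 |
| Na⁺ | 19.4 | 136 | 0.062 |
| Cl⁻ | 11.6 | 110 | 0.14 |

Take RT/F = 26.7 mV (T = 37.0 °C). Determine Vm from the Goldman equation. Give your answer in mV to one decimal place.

-55.5 mV

Vm = 26.7 · ln[(Σ P·[cation]ₒ + Σ P·[anion]ᵢ) / (Σ P·[cation]ᵢ + Σ P·[anion]ₒ)]
Numerator = 1×9.04 + 0.062×136 + 0.14×11.6 = 19.1
Denominator = 1×136 + 0.062×19.4 + 0.14×110 = 152.6
Vm = 26.7 · ln(0.12514) = 26.7 × (-2.0784) = -55.49 mV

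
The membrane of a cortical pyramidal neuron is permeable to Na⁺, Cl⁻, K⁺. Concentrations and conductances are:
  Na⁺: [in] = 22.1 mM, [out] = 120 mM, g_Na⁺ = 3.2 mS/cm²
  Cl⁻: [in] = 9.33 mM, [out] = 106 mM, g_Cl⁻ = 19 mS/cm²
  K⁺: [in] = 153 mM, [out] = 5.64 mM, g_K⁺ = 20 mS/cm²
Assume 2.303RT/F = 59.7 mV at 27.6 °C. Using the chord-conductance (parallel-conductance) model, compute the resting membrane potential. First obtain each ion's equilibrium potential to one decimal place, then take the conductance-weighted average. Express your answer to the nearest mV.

E_Na⁺ = (59.7/1)·log₁₀(120/22.1) = 43.9 mV
E_Cl⁻ = (59.7/-1)·log₁₀(106/9.33) = -63.0 mV
E_K⁺ = (59.7/1)·log₁₀(5.64/153) = -85.6 mV
Vm = (Σ gᵢEᵢ)/(Σ gᵢ) = (3.2·43.9 + 19·-63.0 + 20·-85.6) / (3.2 + 19 + 20)
= -2768.52 / 42.2 = -65.60 mV

-66 mV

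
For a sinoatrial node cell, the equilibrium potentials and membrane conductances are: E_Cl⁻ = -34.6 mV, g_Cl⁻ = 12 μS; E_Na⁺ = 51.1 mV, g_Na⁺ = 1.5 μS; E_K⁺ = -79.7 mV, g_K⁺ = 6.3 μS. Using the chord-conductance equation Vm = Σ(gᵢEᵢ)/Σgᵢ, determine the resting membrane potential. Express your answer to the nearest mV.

Σ gᵢEᵢ = 12·(-34.6) + 1.5·(51.1) + 6.3·(-79.7) = -840.66
Σ gᵢ = 12 + 1.5 + 6.3 = 19.8
Vm = -840.66 / 19.8 = -42.46 mV

-42 mV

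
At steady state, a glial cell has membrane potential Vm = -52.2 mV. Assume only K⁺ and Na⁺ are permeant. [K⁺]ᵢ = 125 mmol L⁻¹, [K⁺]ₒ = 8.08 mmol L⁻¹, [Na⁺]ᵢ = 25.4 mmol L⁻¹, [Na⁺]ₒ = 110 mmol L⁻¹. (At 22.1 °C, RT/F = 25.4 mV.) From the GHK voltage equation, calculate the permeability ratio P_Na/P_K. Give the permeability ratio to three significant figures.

0.0743

Let α = P_Na/P_K. GHK: Vm = 25.4·ln[(Kₒ + α·Naₒ)/(Kᵢ + α·Naᵢ)].
e^(Vm/25.4) = e^(-52.2/25.4) = 0.12808
So 0.12808·(Kᵢ + α·Naᵢ) = Kₒ + α·Naₒ → α = (0.12808·125.0 − 8.08) / (110.0 − 0.12808·25.4)
α = (16.01 − 8.08) / (110.0 − 3.253) = 7.93/106.7 = 0.07429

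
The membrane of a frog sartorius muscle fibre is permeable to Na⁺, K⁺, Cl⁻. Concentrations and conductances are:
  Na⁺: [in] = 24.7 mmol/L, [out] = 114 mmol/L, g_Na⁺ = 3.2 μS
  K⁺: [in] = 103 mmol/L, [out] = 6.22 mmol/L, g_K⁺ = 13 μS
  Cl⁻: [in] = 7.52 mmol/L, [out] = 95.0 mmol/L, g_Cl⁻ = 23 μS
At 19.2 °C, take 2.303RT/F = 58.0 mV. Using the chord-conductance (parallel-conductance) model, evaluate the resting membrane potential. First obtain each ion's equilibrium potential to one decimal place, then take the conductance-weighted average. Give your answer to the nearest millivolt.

E_Na⁺ = (58.0/1)·log₁₀(114/24.7) = 38.5 mV
E_K⁺ = (58.0/1)·log₁₀(6.22/103) = -70.7 mV
E_Cl⁻ = (58.0/-1)·log₁₀(95.0/7.52) = -63.9 mV
Vm = (Σ gᵢEᵢ)/(Σ gᵢ) = (3.2·38.5 + 13·-70.7 + 23·-63.9) / (3.2 + 13 + 23)
= -2265.60 / 39.2 = -57.80 mV

-58 mV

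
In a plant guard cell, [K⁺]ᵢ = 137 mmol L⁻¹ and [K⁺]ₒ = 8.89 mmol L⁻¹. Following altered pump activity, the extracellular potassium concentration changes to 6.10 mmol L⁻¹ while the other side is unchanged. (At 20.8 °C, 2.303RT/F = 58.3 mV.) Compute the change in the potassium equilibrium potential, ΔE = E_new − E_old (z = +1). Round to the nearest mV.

-10 mV

E_old = (58.3/1)·log₁₀(8.89/137) = -69.25 mV
E_new = (58.3/1)·log₁₀(6.10/137) = -78.79 mV
ΔE = -78.79 − (-69.25) = -9.54 mV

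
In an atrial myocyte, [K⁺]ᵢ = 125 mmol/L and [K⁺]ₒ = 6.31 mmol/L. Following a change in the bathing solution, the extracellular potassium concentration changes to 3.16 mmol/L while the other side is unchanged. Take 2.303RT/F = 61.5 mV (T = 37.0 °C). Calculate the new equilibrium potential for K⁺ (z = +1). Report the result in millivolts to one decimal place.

After the shift: [K⁺]_out = 3.16, [K⁺]_in = 125 mmol/L.
E_new = (61.5/1)·log₁₀(3.16/125) = 61.50 · (-1.5972) = -98.23 mV

-98.2 mV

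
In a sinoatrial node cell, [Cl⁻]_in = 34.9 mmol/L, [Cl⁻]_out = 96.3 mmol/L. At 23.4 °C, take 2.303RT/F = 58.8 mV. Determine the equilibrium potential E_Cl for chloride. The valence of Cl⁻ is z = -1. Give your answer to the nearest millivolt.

-26 mV

E = (58.8/z) · log₁₀([Cl⁻]_out/[Cl⁻]_in) with z = -1.
For an anion, dividing by z = -1 reverses the sign.
= (58.8/-1) · log₁₀(96.3/34.9) = -58.80 · log₁₀(2.759)
= -58.80 · (0.4408) = -25.92 mV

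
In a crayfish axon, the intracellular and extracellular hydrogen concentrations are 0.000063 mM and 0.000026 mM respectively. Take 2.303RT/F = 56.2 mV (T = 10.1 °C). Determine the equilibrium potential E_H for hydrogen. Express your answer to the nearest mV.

E = (56.2/z) · log₁₀([H⁺]_out/[H⁺]_in) with z = +1.
= (56.2/1) · log₁₀(0.000026/0.000063) = 56.20 · log₁₀(0.4127)
= 56.20 · (-0.3844) = -21.60 mV

-22 mV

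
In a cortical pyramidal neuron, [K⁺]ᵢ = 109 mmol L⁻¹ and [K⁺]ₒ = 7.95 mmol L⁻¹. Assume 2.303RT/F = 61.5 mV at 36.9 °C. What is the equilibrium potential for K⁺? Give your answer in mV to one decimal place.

-69.9 mV

E = (61.5/z) · log₁₀([K⁺]_out/[K⁺]_in) with z = +1.
= (61.5/1) · log₁₀(7.95/109) = 61.50 · log₁₀(0.07294)
= 61.50 · (-1.1371) = -69.93 mV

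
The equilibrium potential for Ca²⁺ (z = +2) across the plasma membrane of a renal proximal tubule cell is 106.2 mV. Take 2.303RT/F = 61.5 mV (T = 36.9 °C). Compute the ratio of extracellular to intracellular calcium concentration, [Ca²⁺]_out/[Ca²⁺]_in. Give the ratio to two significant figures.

2800

log₁₀([out]/[in]) = E·z/(61.5) = 106.2 × 2 / 61.5 = 3.4537
[out]/[in] = 10^(3.4537) = 2842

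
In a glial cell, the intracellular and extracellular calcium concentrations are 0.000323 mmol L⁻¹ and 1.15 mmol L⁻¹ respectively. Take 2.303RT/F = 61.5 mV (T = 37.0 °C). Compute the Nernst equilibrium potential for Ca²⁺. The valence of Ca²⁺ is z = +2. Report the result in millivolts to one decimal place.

E = (61.5/z) · log₁₀([Ca²⁺]_out/[Ca²⁺]_in) with z = +2.
= (61.5/2) · log₁₀(1.15/0.000323) = 30.75 · log₁₀(3560)
= 30.75 · (3.5515) = 109.21 mV

109.2 mV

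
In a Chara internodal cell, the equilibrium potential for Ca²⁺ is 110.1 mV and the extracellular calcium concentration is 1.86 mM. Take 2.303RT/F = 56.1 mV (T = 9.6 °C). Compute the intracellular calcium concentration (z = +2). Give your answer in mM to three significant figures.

0.000221 mM

Nernst: E = (56.1/2) · log₁₀([out]/[in]), so log₁₀([out]/[in]) = 110.1 × 2 / 56.1 = 3.9251.
[out]/[in] = 10^(3.9251) = 8417.
[in] = 1.86 / 8417 = 0.000221 mM.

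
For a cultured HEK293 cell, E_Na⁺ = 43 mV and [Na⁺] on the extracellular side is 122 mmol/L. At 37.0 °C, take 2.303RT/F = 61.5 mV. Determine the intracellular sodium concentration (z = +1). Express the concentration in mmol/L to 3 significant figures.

Nernst: E = (61.5/1) · log₁₀([out]/[in]), so log₁₀([out]/[in]) = 43.0 × 1 / 61.5 = 0.6992.
[out]/[in] = 10^(0.6992) = 5.002.
[in] = 122 / 5.002 = 24.39 mmol/L.

24.4 mmol/L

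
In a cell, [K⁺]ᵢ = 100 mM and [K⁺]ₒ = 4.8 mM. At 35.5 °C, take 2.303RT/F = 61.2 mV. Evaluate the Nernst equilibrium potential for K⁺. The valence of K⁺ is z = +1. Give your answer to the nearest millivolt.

E = (61.2/z) · log₁₀([K⁺]_out/[K⁺]_in) with z = +1.
= (61.2/1) · log₁₀(4.8/100) = 61.20 · log₁₀(0.048)
= 61.20 · (-1.3188) = -80.71 mV

-81 mV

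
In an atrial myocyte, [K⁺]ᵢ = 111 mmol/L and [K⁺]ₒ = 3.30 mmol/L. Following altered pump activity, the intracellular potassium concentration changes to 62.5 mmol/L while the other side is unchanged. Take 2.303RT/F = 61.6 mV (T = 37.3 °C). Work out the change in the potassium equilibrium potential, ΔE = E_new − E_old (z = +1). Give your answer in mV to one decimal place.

E_old = (61.6/1)·log₁₀(3.30/111) = -94.05 mV
E_new = (61.6/1)·log₁₀(3.30/62.5) = -78.69 mV
ΔE = -78.69 − (-94.05) = 15.37 mV

15.4 mV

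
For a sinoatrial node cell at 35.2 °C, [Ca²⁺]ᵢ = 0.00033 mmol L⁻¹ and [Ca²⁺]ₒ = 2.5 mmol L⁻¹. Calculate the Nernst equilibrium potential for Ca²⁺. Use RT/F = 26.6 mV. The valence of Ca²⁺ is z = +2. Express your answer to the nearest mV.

E = (26.6/z) · ln([Ca²⁺]_out/[Ca²⁺]_in) with z = +2.
= (26.6/2) · ln(2.5/0.00033) = 13.30 · ln(7576)
= 13.30 · (8.9327) = 118.81 mV

119 mV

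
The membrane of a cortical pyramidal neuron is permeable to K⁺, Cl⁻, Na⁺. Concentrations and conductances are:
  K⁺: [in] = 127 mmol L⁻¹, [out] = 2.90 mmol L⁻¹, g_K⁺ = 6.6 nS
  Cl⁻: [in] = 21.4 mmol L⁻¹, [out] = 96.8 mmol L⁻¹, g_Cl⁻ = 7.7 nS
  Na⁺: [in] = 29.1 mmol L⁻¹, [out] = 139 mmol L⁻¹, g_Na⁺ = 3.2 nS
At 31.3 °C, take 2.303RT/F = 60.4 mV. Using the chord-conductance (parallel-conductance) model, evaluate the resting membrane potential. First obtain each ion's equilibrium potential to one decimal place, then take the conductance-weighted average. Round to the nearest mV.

E_K⁺ = (60.4/1)·log₁₀(2.90/127) = -99.1 mV
E_Cl⁻ = (60.4/-1)·log₁₀(96.8/21.4) = -39.6 mV
E_Na⁺ = (60.4/1)·log₁₀(139/29.1) = 41.0 mV
Vm = (Σ gᵢEᵢ)/(Σ gᵢ) = (6.6·-99.1 + 7.7·-39.6 + 3.2·41.0) / (6.6 + 7.7 + 3.2)
= -827.78 / 17.5 = -47.30 mV

-47 mV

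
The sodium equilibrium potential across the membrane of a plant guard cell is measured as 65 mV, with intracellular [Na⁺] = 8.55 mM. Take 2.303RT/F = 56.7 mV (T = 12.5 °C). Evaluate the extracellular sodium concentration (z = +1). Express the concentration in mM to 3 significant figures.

Nernst: E = (56.7/1) · log₁₀([out]/[in]), so log₁₀([out]/[in]) = 65.0 × 1 / 56.7 = 1.1464.
[out]/[in] = 10^(1.1464) = 14.01.
[out] = 14.01 × 8.55 = 119.8 mM.

120 mM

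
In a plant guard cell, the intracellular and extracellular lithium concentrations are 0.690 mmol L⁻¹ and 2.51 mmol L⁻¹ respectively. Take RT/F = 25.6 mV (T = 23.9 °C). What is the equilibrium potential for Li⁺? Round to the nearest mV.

E = (25.6/z) · ln([Li⁺]_out/[Li⁺]_in) with z = +1.
= (25.6/1) · ln(2.51/0.690) = 25.60 · ln(3.638)
= 25.60 · (1.2913) = 33.06 mV

33 mV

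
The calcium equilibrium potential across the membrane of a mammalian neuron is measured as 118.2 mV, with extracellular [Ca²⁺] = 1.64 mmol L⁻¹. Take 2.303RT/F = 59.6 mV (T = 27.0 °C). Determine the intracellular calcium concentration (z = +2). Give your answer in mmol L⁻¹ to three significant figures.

Nernst: E = (59.6/2) · log₁₀([out]/[in]), so log₁₀([out]/[in]) = 118.2 × 2 / 59.6 = 3.9664.
[out]/[in] = 10^(3.9664) = 9256.
[in] = 1.64 / 9256 = 0.0001772 mmol L⁻¹.

0.000177 mmol L⁻¹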